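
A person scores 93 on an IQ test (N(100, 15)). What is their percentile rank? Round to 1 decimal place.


z = (IQ - mean) / SD
z = (93 - 100) / 15 = -0.4667
Percentile = Phi(-0.4667) * 100
Phi(-0.4667) = 0.320357
= 32.0


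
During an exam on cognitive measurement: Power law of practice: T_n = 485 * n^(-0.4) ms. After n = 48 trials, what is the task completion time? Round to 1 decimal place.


T_n = 485 * 48^(-0.4)
48^(-0.4) = 0.212571
T_n = 485 * 0.212571
= 103.1 ms


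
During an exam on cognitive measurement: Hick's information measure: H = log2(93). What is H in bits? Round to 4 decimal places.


H = log2(n)
H = log2(93)
= 6.5392


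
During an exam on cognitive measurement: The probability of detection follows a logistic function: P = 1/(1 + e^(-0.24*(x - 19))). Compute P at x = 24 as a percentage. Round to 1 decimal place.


P(x) = 1/(1 + e^(-0.24*(24 - 19)))
Exponent = -0.24 * 5 = -1.2
e^(-1.2) = 0.301194
P = 1/(1 + 0.301194) = 0.768525
Percentage = 76.9


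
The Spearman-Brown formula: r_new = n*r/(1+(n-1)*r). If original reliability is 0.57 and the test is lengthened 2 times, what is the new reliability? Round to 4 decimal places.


r_new = n*r / (1 + (n-1)*r)
Numerator = 2 * 0.57 = 1.14
Denominator = 1 + 1 * 0.57 = 1.57
r_new = 1.14 / 1.57
= 0.7261


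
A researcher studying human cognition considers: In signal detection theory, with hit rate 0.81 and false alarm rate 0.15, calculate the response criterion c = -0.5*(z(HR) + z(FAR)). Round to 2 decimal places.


c = -0.5 * (z(HR) + z(FAR))
z(0.81) = 0.8779
z(0.15) = -1.0364
c = -0.5 * (0.8779 + -1.0364)
= -0.5 * -0.1585
= 0.08


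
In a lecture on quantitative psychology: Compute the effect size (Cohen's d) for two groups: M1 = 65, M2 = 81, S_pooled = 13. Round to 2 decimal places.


Cohen's d = (M1 - M2) / S_pooled
= (65 - 81) / 13
= -16 / 13
= -1.23


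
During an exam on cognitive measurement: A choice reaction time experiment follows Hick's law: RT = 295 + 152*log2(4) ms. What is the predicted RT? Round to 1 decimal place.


RT = 295 + 152 * log2(4)
log2(4) = 2.0
RT = 295 + 152 * 2.0
= 295 + 304.0
= 599.0 ms


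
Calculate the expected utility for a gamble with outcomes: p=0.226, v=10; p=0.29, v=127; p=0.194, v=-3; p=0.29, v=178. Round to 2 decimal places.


EU = sum(p_i * v_i)
0.226 * 10 = 2.26
0.29 * 127 = 36.83
0.194 * -3 = -0.582
0.29 * 178 = 51.62
EU = 2.26 + 36.83 + -0.582 + 51.62
= 90.13


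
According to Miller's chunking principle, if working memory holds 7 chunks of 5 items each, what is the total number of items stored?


Total items = chunks * items_per_chunk
= 7 * 5
= 35


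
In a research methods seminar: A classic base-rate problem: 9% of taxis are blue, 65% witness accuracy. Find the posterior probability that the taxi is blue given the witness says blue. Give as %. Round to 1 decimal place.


P(blue | says blue) = P(says blue | blue)*P(blue) / [P(says blue | blue)*P(blue) + P(says blue | not blue)*P(not blue)]
Numerator = 0.65 * 0.09 = 0.0585
False identification = 0.35 * 0.91 = 0.3185
P = 0.0585 / (0.0585 + 0.3185)
= 0.0585 / 0.377
As percentage = 15.5


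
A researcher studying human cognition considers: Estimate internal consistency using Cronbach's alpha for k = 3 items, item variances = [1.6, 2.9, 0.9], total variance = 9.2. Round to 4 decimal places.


alpha = (k/(k-1)) * (1 - sum(s_i^2)/s_total^2)
sum(item variances) = 5.4
k/(k-1) = 3/2 = 1.5
1 - 5.4/9.2 = 1 - 0.586957 = 0.413043
alpha = 1.5 * 0.413043
= 0.6196


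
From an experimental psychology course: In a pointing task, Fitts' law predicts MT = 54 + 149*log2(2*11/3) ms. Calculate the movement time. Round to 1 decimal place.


MT = 54 + 149 * log2(2*11/3)
2D/W = 7.333333
log2(7.333333) = 2.8745
MT = 54 + 149 * 2.8745
= 482.3 ms


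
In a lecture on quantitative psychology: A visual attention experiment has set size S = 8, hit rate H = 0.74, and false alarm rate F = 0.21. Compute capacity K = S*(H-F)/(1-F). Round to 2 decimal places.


K = S * (H - F) / (1 - F)
H - F = 0.53
1 - F = 0.79
K = 8 * 0.53 / 0.79
= 5.37


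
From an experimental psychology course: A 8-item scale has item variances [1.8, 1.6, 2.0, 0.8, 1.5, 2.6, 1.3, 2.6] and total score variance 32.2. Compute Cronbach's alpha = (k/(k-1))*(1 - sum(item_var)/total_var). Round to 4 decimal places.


alpha = (k/(k-1)) * (1 - sum(s_i^2)/s_total^2)
sum(item variances) = 14.2
k/(k-1) = 8/7 = 1.142857
1 - 14.2/32.2 = 1 - 0.440994 = 0.559006
alpha = 1.142857 * 0.559006
= 0.6389


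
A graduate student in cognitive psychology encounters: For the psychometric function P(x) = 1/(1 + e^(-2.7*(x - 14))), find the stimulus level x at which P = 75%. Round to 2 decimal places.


At P = 0.75: 0.75 = 1/(1 + e^(-k*(x-x0)))
Solving: e^(-k*(x-x0)) = 1/3
x = x0 + ln(3)/k
ln(3) = 1.0986
x = 14 + 1.0986/2.7
= 14 + 0.4069
= 14.41


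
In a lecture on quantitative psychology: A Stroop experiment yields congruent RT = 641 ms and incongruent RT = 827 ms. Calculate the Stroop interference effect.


Stroop effect = RT(incongruent) - RT(congruent)
= 827 - 641
= 186 ms


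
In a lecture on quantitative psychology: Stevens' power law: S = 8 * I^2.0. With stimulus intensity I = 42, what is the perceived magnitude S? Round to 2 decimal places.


S = 8 * 42^2.0
42^2.0 = 1764.0
S = 8 * 1764.0
= 14112.00


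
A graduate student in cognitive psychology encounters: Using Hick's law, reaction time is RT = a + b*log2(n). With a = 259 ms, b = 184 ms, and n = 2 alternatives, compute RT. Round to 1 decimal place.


RT = 259 + 184 * log2(2)
log2(2) = 1.0
RT = 259 + 184 * 1.0
= 259 + 184.0
= 443.0 ms


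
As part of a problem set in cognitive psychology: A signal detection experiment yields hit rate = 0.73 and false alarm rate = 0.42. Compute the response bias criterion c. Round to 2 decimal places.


c = -0.5 * (z(HR) + z(FAR))
z(0.73) = 0.6128
z(0.42) = -0.2019
c = -0.5 * (0.6128 + -0.2019)
= -0.5 * 0.4109
= -0.21


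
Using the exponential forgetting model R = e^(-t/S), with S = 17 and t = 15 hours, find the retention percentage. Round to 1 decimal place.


R = e^(-t/S)
-t/S = -15/17 = -0.882353
R = e^(-0.882353) = 0.413808
Percentage = 0.413808 * 100
= 41.4


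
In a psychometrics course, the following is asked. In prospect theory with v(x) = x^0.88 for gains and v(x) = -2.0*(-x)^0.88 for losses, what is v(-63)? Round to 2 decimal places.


Since x = -63 < 0, use v(x) = -lambda*(-x)^alpha
(-x) = 63
63^0.88 = 38.3195
v(-63) = -2.0 * 38.3195
= -76.64


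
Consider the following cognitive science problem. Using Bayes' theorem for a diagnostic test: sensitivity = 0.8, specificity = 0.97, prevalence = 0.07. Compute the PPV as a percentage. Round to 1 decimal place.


PPV = (sens * prev) / (sens * prev + (1-spec) * (1-prev))
Numerator = 0.8 * 0.07 = 0.056
P(positive and no disease) = (1 - spec) * (1 - prev) = (1 - 0.97) * (1 - 0.07) = 0.0279
Denominator = 0.056 + 0.0279 = 0.0839
PPV = 0.056 / 0.0839 = 0.667461
As percentage = 66.7


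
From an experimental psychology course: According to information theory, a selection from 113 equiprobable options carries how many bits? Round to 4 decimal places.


H = log2(n)
H = log2(113)
= 6.8202


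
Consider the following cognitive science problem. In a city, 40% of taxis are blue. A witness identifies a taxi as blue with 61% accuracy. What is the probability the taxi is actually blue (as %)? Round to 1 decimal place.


P(blue | says blue) = P(says blue | blue)*P(blue) / [P(says blue | blue)*P(blue) + P(says blue | not blue)*P(not blue)]
Numerator = 0.61 * 0.4 = 0.244
False identification = 0.39 * 0.6 = 0.234
P = 0.244 / (0.244 + 0.234)
= 0.244 / 0.478
As percentage = 51.0


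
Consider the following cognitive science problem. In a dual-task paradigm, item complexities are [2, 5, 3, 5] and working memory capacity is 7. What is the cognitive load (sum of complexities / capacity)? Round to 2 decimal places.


Total complexity = 2 + 5 + 3 + 5 = 15
Load = total / capacity = 15 / 7
= 2.14


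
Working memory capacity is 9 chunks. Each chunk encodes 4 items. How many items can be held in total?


Total items = chunks * items_per_chunk
= 9 * 4
= 36


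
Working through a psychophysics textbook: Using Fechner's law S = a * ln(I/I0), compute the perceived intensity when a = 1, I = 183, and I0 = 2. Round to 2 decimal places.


S = 1 * ln(183/2)
I/I0 = 91.5
ln(91.5) = 4.5163
S = 1 * 4.5163
= 4.52


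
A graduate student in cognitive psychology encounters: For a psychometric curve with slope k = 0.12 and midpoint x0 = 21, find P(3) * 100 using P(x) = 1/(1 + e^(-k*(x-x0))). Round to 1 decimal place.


P(x) = 1/(1 + e^(-0.12*(3 - 21)))
Exponent = -0.12 * -18 = 2.16
e^(2.16) = 8.671138
P = 1/(1 + 8.671138) = 0.1034
Percentage = 10.3


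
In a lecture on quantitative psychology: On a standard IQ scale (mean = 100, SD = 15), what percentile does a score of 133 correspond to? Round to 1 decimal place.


z = (IQ - mean) / SD
z = (133 - 100) / 15 = 2.2
Percentile = Phi(2.2) * 100
Phi(2.2) = 0.986097
= 98.6


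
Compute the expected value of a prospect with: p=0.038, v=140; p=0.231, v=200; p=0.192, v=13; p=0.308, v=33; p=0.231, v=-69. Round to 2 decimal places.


EU = sum(p_i * v_i)
0.038 * 140 = 5.32
0.231 * 200 = 46.2
0.192 * 13 = 2.496
0.308 * 33 = 10.164
0.231 * -69 = -15.939
EU = 5.32 + 46.2 + 2.496 + 10.164 + -15.939
= 48.24


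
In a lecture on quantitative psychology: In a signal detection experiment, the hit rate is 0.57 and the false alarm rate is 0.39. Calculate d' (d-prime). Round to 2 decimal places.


d' = z(HR) - z(FAR)
z(0.57) = 0.1764
z(0.39) = -0.2793
d' = 0.1764 - -0.2793
= 0.46


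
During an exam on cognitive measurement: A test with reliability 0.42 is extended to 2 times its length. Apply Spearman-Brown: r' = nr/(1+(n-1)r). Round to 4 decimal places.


r_new = n*r / (1 + (n-1)*r)
Numerator = 2 * 0.42 = 0.84
Denominator = 1 + 1 * 0.42 = 1.42
r_new = 0.84 / 1.42
= 0.5915


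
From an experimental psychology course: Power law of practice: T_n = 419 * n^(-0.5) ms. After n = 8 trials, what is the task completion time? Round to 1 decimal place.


T_n = 419 * 8^(-0.5)
8^(-0.5) = 0.353553
T_n = 419 * 0.353553
= 148.1 ms


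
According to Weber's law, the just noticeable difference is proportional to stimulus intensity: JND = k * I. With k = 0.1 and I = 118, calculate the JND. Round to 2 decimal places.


JND = k * I
JND = 0.1 * 118
= 11.80


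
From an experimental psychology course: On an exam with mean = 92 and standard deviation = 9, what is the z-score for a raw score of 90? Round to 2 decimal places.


z = (X - mu) / sigma
= (90 - 92) / 9
= -2 / 9
= -0.22


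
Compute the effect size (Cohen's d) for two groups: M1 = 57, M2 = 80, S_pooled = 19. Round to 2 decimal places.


Cohen's d = (M1 - M2) / S_pooled
= (57 - 80) / 19
= -23 / 19
= -1.21


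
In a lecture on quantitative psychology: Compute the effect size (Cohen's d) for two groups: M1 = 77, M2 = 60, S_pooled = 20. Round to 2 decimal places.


Cohen's d = (M1 - M2) / S_pooled
= (77 - 60) / 20
= 17 / 20
= 0.85


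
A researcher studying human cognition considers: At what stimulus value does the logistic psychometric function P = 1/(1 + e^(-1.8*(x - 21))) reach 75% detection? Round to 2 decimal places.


At P = 0.75: 0.75 = 1/(1 + e^(-k*(x-x0)))
Solving: e^(-k*(x-x0)) = 1/3
x = x0 + ln(3)/k
ln(3) = 1.0986
x = 21 + 1.0986/1.8
= 21 + 0.6103
= 21.61


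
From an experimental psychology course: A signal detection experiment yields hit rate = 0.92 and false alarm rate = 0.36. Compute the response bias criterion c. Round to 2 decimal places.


c = -0.5 * (z(HR) + z(FAR))
z(0.92) = 1.4051
z(0.36) = -0.3585
c = -0.5 * (1.4051 + -0.3585)
= -0.5 * 1.0466
= -0.52


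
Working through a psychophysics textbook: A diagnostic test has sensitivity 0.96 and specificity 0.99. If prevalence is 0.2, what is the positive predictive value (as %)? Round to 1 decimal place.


PPV = (sens * prev) / (sens * prev + (1-spec) * (1-prev))
Numerator = 0.96 * 0.2 = 0.192
P(positive and no disease) = (1 - spec) * (1 - prev) = (1 - 0.99) * (1 - 0.2) = 0.008
Denominator = 0.192 + 0.008 = 0.2
PPV = 0.192 / 0.2 = 0.96
As percentage = 96.0


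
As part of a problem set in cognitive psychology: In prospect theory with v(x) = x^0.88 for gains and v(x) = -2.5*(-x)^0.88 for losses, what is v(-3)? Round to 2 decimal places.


Since x = -3 < 0, use v(x) = -lambda*(-x)^alpha
(-x) = 3
3^0.88 = 2.6295
v(-3) = -2.5 * 2.6295
= -6.57


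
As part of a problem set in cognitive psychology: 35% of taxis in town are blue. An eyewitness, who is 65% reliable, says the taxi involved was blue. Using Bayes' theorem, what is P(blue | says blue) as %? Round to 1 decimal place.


P(blue | says blue) = P(says blue | blue)*P(blue) / [P(says blue | blue)*P(blue) + P(says blue | not blue)*P(not blue)]
Numerator = 0.65 * 0.35 = 0.2275
False identification = 0.35 * 0.65 = 0.2275
P = 0.2275 / (0.2275 + 0.2275)
= 0.2275 / 0.455
As percentage = 50.0


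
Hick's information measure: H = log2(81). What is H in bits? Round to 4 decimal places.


H = log2(n)
H = log2(81)
= 6.3399


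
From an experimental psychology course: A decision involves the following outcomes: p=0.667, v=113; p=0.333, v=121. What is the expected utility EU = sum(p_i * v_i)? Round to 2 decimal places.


EU = sum(p_i * v_i)
0.667 * 113 = 75.371
0.333 * 121 = 40.293
EU = 75.371 + 40.293
= 115.66


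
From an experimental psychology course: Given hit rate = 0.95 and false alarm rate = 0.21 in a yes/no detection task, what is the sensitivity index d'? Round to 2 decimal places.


d' = z(HR) - z(FAR)
z(0.95) = 1.6449
z(0.21) = -0.8064
d' = 1.6449 - -0.8064
= 2.45


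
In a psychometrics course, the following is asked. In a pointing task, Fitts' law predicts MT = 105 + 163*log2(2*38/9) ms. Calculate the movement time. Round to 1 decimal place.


MT = 105 + 163 * log2(2*38/9)
2D/W = 8.444444
log2(8.444444) = 3.078
MT = 105 + 163 * 3.078
= 606.7 ms


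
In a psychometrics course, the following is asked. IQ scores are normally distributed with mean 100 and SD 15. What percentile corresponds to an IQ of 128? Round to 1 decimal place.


z = (IQ - mean) / SD
z = (128 - 100) / 15 = 1.8667
Percentile = Phi(1.8667) * 100
Phi(1.8667) = 0.969028
= 96.9


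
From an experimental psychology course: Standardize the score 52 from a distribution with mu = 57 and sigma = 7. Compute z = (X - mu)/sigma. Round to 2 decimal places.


z = (X - mu) / sigma
= (52 - 57) / 7
= -5 / 7
= -0.71


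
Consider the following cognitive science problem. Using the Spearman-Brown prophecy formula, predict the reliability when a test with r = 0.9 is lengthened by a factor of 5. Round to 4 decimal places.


r_new = n*r / (1 + (n-1)*r)
Numerator = 5 * 0.9 = 4.5
Denominator = 1 + 4 * 0.9 = 4.6
r_new = 4.5 / 4.6
= 0.9783


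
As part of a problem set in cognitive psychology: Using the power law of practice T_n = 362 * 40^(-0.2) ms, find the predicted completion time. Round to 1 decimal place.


T_n = 362 * 40^(-0.2)
40^(-0.2) = 0.478176
T_n = 362 * 0.478176
= 173.1 ms


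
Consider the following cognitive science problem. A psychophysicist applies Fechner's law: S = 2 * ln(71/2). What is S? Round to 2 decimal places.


S = 2 * ln(71/2)
I/I0 = 35.5
ln(35.5) = 3.5695
S = 2 * 3.5695
= 7.14


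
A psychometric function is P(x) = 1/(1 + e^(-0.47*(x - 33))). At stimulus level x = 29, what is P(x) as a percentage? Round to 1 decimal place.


P(x) = 1/(1 + e^(-0.47*(29 - 33)))
Exponent = -0.47 * -4 = 1.88
e^(1.88) = 6.553505
P = 1/(1 + 6.553505) = 0.132389
Percentage = 13.2


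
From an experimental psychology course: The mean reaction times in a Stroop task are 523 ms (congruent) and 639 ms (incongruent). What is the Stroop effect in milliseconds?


Stroop effect = RT(incongruent) - RT(congruent)
= 639 - 523
= 116 ms


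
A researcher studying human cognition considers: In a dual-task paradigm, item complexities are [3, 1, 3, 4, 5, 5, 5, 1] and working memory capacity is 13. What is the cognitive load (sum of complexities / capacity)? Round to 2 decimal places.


Total complexity = 3 + 1 + 3 + 4 + 5 + 5 + 5 + 1 = 27
Load = total / capacity = 27 / 13
= 2.08


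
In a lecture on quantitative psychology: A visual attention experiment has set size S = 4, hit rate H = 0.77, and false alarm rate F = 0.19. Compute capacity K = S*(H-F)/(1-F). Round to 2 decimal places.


K = S * (H - F) / (1 - F)
H - F = 0.58
1 - F = 0.81
K = 4 * 0.58 / 0.81
= 2.86


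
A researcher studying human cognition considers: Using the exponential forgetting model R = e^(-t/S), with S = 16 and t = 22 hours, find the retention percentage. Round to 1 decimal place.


R = e^(-t/S)
-t/S = -22/16 = -1.375
R = e^(-1.375) = 0.25284
Percentage = 0.25284 * 100
= 25.3


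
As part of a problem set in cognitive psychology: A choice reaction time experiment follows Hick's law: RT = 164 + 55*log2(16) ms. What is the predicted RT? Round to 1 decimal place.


RT = 164 + 55 * log2(16)
log2(16) = 4.0
RT = 164 + 55 * 4.0
= 164 + 220.0
= 384.0 ms


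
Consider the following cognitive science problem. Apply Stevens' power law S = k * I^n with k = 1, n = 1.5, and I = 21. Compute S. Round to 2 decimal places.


S = 1 * 21^1.5
21^1.5 = 96.2341
S = 1 * 96.2341
= 96.23


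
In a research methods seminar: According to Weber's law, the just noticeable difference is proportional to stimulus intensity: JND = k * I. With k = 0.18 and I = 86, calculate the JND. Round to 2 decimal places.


JND = k * I
JND = 0.18 * 86
= 15.48


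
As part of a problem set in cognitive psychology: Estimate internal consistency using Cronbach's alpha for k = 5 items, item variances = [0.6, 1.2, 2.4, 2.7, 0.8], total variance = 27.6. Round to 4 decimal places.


alpha = (k/(k-1)) * (1 - sum(s_i^2)/s_total^2)
sum(item variances) = 7.7
k/(k-1) = 5/4 = 1.25
1 - 7.7/27.6 = 1 - 0.278986 = 0.721014
alpha = 1.25 * 0.721014
= 0.9013


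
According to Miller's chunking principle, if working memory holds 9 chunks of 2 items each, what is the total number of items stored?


Total items = chunks * items_per_chunk
= 9 * 2
= 18


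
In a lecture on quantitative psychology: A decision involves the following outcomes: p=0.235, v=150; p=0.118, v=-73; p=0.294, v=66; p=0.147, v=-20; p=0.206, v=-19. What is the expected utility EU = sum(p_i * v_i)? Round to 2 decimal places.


EU = sum(p_i * v_i)
0.235 * 150 = 35.25
0.118 * -73 = -8.614
0.294 * 66 = 19.404
0.147 * -20 = -2.94
0.206 * -19 = -3.914
EU = 35.25 + -8.614 + 19.404 + -2.94 + -3.914
= 39.19


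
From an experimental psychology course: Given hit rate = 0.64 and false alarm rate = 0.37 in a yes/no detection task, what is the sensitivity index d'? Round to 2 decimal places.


d' = z(HR) - z(FAR)
z(0.64) = 0.3585
z(0.37) = -0.3319
d' = 0.3585 - -0.3319
= 0.69


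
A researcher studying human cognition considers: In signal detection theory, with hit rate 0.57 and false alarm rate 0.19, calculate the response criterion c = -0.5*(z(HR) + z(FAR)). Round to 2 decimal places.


c = -0.5 * (z(HR) + z(FAR))
z(0.57) = 0.1764
z(0.19) = -0.8779
c = -0.5 * (0.1764 + -0.8779)
= -0.5 * -0.7015
= 0.35


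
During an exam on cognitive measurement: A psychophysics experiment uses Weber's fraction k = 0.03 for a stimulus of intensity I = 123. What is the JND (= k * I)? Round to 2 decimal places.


JND = k * I
JND = 0.03 * 123
= 3.69


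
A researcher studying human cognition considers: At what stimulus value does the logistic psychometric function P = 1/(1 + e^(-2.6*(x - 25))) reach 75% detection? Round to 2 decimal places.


At P = 0.75: 0.75 = 1/(1 + e^(-k*(x-x0)))
Solving: e^(-k*(x-x0)) = 1/3
x = x0 + ln(3)/k
ln(3) = 1.0986
x = 25 + 1.0986/2.6
= 25 + 0.4225
= 25.42


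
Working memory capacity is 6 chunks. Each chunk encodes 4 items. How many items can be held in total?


Total items = chunks * items_per_chunk
= 6 * 4
= 24


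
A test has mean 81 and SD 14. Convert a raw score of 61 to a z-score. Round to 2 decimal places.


z = (X - mu) / sigma
= (61 - 81) / 14
= -20 / 14
= -1.43


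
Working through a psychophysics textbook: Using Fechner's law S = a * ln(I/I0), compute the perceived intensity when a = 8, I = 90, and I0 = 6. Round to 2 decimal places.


S = 8 * ln(90/6)
I/I0 = 15.0
ln(15.0) = 2.7081
S = 8 * 2.7081
= 21.66


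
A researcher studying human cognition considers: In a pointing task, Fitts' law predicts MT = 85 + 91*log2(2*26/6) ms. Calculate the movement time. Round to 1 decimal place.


MT = 85 + 91 * log2(2*26/6)
2D/W = 8.666667
log2(8.666667) = 3.1155
MT = 85 + 91 * 3.1155
= 368.5 ms


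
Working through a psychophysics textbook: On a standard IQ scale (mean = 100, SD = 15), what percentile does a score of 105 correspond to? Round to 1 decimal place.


z = (IQ - mean) / SD
z = (105 - 100) / 15 = 0.3333
Percentile = Phi(0.3333) * 100
Phi(0.3333) = 0.630546
= 63.1


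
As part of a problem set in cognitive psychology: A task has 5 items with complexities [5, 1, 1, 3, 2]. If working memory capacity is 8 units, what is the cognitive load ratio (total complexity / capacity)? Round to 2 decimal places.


Total complexity = 5 + 1 + 1 + 3 + 2 = 12
Load = total / capacity = 12 / 8
= 1.50


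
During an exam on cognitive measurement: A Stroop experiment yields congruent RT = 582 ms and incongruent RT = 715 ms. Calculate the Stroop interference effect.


Stroop effect = RT(incongruent) - RT(congruent)
= 715 - 582
= 133 ms


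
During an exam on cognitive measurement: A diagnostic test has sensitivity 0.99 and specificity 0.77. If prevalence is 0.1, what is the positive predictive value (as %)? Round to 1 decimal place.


PPV = (sens * prev) / (sens * prev + (1-spec) * (1-prev))
Numerator = 0.99 * 0.1 = 0.099
P(positive and no disease) = (1 - spec) * (1 - prev) = (1 - 0.77) * (1 - 0.1) = 0.207
Denominator = 0.099 + 0.207 = 0.306
PPV = 0.099 / 0.306 = 0.323529
As percentage = 32.4


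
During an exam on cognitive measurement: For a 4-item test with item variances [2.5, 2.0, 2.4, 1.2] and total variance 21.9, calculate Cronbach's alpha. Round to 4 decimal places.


alpha = (k/(k-1)) * (1 - sum(s_i^2)/s_total^2)
sum(item variances) = 8.1
k/(k-1) = 4/3 = 1.333333
1 - 8.1/21.9 = 1 - 0.369863 = 0.630137
alpha = 1.333333 * 0.630137
= 0.8402


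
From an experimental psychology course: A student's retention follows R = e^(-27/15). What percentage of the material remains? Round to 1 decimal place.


R = e^(-t/S)
-t/S = -27/15 = -1.8
R = e^(-1.8) = 0.165299
Percentage = 0.165299 * 100
= 16.5


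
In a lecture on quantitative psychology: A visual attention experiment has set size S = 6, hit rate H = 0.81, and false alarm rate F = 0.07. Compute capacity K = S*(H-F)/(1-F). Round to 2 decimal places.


K = S * (H - F) / (1 - F)
H - F = 0.74
1 - F = 0.93
K = 6 * 0.74 / 0.93
= 4.77


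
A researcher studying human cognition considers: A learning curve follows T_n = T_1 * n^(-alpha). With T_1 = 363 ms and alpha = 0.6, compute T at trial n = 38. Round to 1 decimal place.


T_n = 363 * 38^(-0.6)
38^(-0.6) = 0.112753
T_n = 363 * 0.112753
= 40.9 ms


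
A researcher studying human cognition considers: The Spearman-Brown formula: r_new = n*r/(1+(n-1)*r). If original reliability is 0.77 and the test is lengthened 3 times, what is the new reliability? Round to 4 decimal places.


r_new = n*r / (1 + (n-1)*r)
Numerator = 3 * 0.77 = 2.31
Denominator = 1 + 2 * 0.77 = 2.54
r_new = 2.31 / 2.54
= 0.9094


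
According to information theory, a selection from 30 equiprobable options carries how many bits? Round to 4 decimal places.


H = log2(n)
H = log2(30)
= 4.9069


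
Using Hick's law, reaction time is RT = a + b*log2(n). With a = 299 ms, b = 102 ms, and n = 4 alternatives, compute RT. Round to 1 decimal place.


RT = 299 + 102 * log2(4)
log2(4) = 2.0
RT = 299 + 102 * 2.0
= 299 + 204.0
= 503.0 ms


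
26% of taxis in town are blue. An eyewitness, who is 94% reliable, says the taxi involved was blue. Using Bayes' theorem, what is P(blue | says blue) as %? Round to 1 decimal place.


P(blue | says blue) = P(says blue | blue)*P(blue) / [P(says blue | blue)*P(blue) + P(says blue | not blue)*P(not blue)]
Numerator = 0.94 * 0.26 = 0.2444
False identification = 0.06 * 0.74 = 0.0444
P = 0.2444 / (0.2444 + 0.0444)
= 0.2444 / 0.2888
As percentage = 84.6


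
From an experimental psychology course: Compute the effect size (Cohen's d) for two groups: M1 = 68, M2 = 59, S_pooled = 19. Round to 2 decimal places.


Cohen's d = (M1 - M2) / S_pooled
= (68 - 59) / 19
= 9 / 19
= 0.47


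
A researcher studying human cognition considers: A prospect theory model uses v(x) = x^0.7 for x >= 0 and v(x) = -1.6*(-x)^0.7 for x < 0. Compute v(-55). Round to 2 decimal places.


Since x = -55 < 0, use v(x) = -lambda*(-x)^alpha
(-x) = 55
55^0.7 = 16.5293
v(-55) = -1.6 * 16.5293
= -26.45


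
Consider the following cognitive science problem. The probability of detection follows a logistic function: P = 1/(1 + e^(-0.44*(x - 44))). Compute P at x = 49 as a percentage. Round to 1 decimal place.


P(x) = 1/(1 + e^(-0.44*(49 - 44)))
Exponent = -0.44 * 5 = -2.2
e^(-2.2) = 0.110803
P = 1/(1 + 0.110803) = 0.90025
Percentage = 90.0


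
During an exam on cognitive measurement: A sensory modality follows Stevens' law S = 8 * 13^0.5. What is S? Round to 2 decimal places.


S = 8 * 13^0.5
13^0.5 = 3.6056
S = 8 * 3.6056
= 28.84


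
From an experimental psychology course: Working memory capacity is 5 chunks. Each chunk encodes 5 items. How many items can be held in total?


Total items = chunks * items_per_chunk
= 5 * 5
= 25


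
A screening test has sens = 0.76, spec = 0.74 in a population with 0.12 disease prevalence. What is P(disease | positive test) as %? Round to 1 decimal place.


PPV = (sens * prev) / (sens * prev + (1-spec) * (1-prev))
Numerator = 0.76 * 0.12 = 0.0912
P(positive and no disease) = (1 - spec) * (1 - prev) = (1 - 0.74) * (1 - 0.12) = 0.2288
Denominator = 0.0912 + 0.2288 = 0.32
PPV = 0.0912 / 0.32 = 0.285
As percentage = 28.5


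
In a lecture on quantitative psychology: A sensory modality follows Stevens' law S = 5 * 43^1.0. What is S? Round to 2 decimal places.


S = 5 * 43^1.0
43^1.0 = 43.0
S = 5 * 43.0
= 215.00


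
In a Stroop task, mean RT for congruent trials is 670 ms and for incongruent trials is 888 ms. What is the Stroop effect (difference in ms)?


Stroop effect = RT(incongruent) - RT(congruent)
= 888 - 670
= 218 ms


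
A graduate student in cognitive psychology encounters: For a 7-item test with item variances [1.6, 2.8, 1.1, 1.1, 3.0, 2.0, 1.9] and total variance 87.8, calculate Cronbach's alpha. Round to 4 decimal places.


alpha = (k/(k-1)) * (1 - sum(s_i^2)/s_total^2)
sum(item variances) = 13.5
k/(k-1) = 7/6 = 1.166667
1 - 13.5/87.8 = 1 - 0.153759 = 0.846241
alpha = 1.166667 * 0.846241
= 0.9873


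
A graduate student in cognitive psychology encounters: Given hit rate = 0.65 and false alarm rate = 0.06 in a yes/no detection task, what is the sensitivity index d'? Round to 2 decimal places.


d' = z(HR) - z(FAR)
z(0.65) = 0.3853
z(0.06) = -1.5548
d' = 0.3853 - -1.5548
= 1.94


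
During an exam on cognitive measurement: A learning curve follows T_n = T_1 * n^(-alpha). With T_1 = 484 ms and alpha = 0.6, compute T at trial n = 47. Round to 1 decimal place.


T_n = 484 * 47^(-0.6)
47^(-0.6) = 0.099252
T_n = 484 * 0.099252
= 48.0 ms


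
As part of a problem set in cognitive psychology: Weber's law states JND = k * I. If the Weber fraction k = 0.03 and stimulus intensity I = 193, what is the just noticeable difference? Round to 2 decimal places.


JND = k * I
JND = 0.03 * 193
= 5.79


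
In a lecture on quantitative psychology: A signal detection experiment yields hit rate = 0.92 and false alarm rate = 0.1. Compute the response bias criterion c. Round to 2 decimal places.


c = -0.5 * (z(HR) + z(FAR))
z(0.92) = 1.4051
z(0.1) = -1.2816
c = -0.5 * (1.4051 + -1.2816)
= -0.5 * 0.1235
= -0.06


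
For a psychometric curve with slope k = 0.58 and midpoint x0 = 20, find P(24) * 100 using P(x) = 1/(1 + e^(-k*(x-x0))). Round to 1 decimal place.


P(x) = 1/(1 + e^(-0.58*(24 - 20)))
Exponent = -0.58 * 4 = -2.32
e^(-2.32) = 0.098274
P = 1/(1 + 0.098274) = 0.91052
Percentage = 91.1


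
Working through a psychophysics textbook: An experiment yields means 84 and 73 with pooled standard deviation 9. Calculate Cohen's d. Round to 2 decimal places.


Cohen's d = (M1 - M2) / S_pooled
= (84 - 73) / 9
= 11 / 9
= 1.22


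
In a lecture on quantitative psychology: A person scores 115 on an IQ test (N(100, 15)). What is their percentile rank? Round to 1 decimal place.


z = (IQ - mean) / SD
z = (115 - 100) / 15 = 1.0
Percentile = Phi(1.0) * 100
Phi(1.0) = 0.841345
= 84.1


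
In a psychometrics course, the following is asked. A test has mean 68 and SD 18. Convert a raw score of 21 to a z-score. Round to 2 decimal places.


z = (X - mu) / sigma
= (21 - 68) / 18
= -47 / 18
= -2.61


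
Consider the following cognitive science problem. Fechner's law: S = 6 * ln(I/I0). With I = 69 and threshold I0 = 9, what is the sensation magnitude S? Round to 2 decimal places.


S = 6 * ln(69/9)
I/I0 = 7.666667
ln(7.666667) = 2.0369
S = 6 * 2.0369
= 12.22


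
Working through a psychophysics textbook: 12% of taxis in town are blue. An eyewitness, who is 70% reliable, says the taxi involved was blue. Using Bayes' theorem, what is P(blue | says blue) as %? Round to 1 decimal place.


P(blue | says blue) = P(says blue | blue)*P(blue) / [P(says blue | blue)*P(blue) + P(says blue | not blue)*P(not blue)]
Numerator = 0.7 * 0.12 = 0.084
False identification = 0.3 * 0.88 = 0.264
P = 0.084 / (0.084 + 0.264)
= 0.084 / 0.348
As percentage = 24.1


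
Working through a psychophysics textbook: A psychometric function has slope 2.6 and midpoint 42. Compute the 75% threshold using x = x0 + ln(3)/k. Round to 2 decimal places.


At P = 0.75: 0.75 = 1/(1 + e^(-k*(x-x0)))
Solving: e^(-k*(x-x0)) = 1/3
x = x0 + ln(3)/k
ln(3) = 1.0986
x = 42 + 1.0986/2.6
= 42 + 0.4225
= 42.42


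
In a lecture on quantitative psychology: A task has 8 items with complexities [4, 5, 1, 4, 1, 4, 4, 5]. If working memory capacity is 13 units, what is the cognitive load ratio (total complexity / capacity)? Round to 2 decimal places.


Total complexity = 4 + 5 + 1 + 4 + 1 + 4 + 4 + 5 = 28
Load = total / capacity = 28 / 13
= 2.15


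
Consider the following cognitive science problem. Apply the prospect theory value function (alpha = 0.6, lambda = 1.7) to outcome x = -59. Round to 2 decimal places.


Since x = -59 < 0, use v(x) = -lambda*(-x)^alpha
(-x) = 59
59^0.6 = 11.5481
v(-59) = -1.7 * 11.5481
= -19.63


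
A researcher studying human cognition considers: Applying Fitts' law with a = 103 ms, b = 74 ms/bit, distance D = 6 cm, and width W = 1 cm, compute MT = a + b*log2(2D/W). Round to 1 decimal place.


MT = 103 + 74 * log2(2*6/1)
2D/W = 12.0
log2(12.0) = 3.585
MT = 103 + 74 * 3.585
= 368.3 ms


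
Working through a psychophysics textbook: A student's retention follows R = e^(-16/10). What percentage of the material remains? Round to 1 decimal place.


R = e^(-t/S)
-t/S = -16/10 = -1.6
R = e^(-1.6) = 0.201897
Percentage = 0.201897 * 100
= 20.2


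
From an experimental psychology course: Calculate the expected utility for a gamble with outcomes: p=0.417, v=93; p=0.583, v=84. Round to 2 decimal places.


EU = sum(p_i * v_i)
0.417 * 93 = 38.781
0.583 * 84 = 48.972
EU = 38.781 + 48.972
= 87.75


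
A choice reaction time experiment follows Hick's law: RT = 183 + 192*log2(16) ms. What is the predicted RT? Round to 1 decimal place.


RT = 183 + 192 * log2(16)
log2(16) = 4.0
RT = 183 + 192 * 4.0
= 183 + 768.0
= 951.0 ms


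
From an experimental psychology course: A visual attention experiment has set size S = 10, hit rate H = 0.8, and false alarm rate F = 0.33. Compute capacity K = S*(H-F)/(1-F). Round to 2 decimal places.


K = S * (H - F) / (1 - F)
H - F = 0.47
1 - F = 0.67
K = 10 * 0.47 / 0.67
= 7.01


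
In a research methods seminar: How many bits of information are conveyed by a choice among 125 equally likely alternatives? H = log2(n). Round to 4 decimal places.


H = log2(n)
H = log2(125)
= 6.9658


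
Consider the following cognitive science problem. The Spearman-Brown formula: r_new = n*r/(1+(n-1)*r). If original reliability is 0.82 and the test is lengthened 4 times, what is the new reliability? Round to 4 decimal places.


r_new = n*r / (1 + (n-1)*r)
Numerator = 4 * 0.82 = 3.28
Denominator = 1 + 3 * 0.82 = 3.46
r_new = 3.28 / 3.46
= 0.9480


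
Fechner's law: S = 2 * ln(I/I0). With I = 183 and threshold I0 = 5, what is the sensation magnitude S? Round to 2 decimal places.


S = 2 * ln(183/5)
I/I0 = 36.6
ln(36.6) = 3.6
S = 2 * 3.6
= 7.20


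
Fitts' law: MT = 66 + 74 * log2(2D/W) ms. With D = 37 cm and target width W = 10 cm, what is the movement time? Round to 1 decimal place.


MT = 66 + 74 * log2(2*37/10)
2D/W = 7.4
log2(7.4) = 2.8875
MT = 66 + 74 * 2.8875
= 279.7 ms


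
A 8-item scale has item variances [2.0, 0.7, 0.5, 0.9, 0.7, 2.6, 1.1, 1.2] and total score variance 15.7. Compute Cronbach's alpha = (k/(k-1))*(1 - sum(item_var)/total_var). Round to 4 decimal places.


alpha = (k/(k-1)) * (1 - sum(s_i^2)/s_total^2)
sum(item variances) = 9.7
k/(k-1) = 8/7 = 1.142857
1 - 9.7/15.7 = 1 - 0.617834 = 0.382166
alpha = 1.142857 * 0.382166
= 0.4368


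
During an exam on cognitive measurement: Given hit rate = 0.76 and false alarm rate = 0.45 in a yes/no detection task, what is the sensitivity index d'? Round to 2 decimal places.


d' = z(HR) - z(FAR)
z(0.76) = 0.7063
z(0.45) = -0.1257
d' = 0.7063 - -0.1257
= 0.83


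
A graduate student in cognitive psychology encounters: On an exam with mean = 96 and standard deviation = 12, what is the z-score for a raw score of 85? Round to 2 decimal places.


z = (X - mu) / sigma
= (85 - 96) / 12
= -11 / 12
= -0.92


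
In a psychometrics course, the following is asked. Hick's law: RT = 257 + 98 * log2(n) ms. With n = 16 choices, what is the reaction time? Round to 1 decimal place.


RT = 257 + 98 * log2(16)
log2(16) = 4.0
RT = 257 + 98 * 4.0
= 257 + 392.0
= 649.0 ms


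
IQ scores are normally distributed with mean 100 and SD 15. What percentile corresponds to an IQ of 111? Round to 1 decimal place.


z = (IQ - mean) / SD
z = (111 - 100) / 15 = 0.7333
Percentile = Phi(0.7333) * 100
Phi(0.7333) = 0.768312
= 76.8


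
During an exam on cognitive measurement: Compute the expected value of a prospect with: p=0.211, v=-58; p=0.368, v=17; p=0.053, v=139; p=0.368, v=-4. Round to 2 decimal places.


EU = sum(p_i * v_i)
0.211 * -58 = -12.238
0.368 * 17 = 6.256
0.053 * 139 = 7.367
0.368 * -4 = -1.472
EU = -12.238 + 6.256 + 7.367 + -1.472
= -0.09


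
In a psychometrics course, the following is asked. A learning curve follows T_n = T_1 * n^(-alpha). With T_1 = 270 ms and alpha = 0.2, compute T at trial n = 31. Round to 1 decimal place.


T_n = 270 * 31^(-0.2)
31^(-0.2) = 0.503185
T_n = 270 * 0.503185
= 135.9 ms


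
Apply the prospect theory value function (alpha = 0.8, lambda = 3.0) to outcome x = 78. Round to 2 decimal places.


Since x = 78 >= 0, use v(x) = x^0.8
78^0.8 = 32.6344
v(78) = 32.63


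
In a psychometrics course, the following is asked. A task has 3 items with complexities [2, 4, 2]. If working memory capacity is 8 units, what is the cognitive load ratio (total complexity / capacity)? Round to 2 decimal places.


Total complexity = 2 + 4 + 2 = 8
Load = total / capacity = 8 / 8
= 1.00


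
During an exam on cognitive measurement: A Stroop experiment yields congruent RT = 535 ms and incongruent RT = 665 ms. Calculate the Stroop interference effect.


Stroop effect = RT(incongruent) - RT(congruent)
= 665 - 535
= 130 ms


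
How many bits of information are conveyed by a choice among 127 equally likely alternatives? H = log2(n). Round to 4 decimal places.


H = log2(n)
H = log2(127)
= 6.9887


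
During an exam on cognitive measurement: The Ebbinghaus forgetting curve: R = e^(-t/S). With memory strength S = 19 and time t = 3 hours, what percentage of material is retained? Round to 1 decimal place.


R = e^(-t/S)
-t/S = -3/19 = -0.157895
R = e^(-0.157895) = 0.853939
Percentage = 0.853939 * 100
= 85.4


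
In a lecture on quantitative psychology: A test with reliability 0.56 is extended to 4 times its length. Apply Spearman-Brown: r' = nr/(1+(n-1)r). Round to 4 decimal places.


r_new = n*r / (1 + (n-1)*r)
Numerator = 4 * 0.56 = 2.24
Denominator = 1 + 3 * 0.56 = 2.68
r_new = 2.24 / 2.68
= 0.8358


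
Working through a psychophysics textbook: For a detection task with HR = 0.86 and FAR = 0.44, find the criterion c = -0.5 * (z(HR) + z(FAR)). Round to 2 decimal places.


c = -0.5 * (z(HR) + z(FAR))
z(0.86) = 1.0803
z(0.44) = -0.151
c = -0.5 * (1.0803 + -0.151)
= -0.5 * 0.9293
= -0.46


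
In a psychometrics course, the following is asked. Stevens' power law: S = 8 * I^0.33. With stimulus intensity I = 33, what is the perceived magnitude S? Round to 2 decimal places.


S = 8 * 33^0.33
33^0.33 = 3.1704
S = 8 * 3.1704
= 25.36


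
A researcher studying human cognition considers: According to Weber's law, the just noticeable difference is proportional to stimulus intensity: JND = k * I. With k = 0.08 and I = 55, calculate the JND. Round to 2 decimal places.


JND = k * I
JND = 0.08 * 55
= 4.40


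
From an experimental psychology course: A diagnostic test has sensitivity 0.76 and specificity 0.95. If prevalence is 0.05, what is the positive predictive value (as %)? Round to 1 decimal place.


PPV = (sens * prev) / (sens * prev + (1-spec) * (1-prev))
Numerator = 0.76 * 0.05 = 0.038
P(positive and no disease) = (1 - spec) * (1 - prev) = (1 - 0.95) * (1 - 0.05) = 0.0475
Denominator = 0.038 + 0.0475 = 0.0855
PPV = 0.038 / 0.0855 = 0.444444
As percentage = 44.4


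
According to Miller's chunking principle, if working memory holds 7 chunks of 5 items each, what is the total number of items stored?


Total items = chunks * items_per_chunk
= 7 * 5
= 35


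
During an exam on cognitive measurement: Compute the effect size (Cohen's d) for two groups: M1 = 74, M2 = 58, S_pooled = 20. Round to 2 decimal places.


Cohen's d = (M1 - M2) / S_pooled
= (74 - 58) / 20
= 16 / 20
= 0.80


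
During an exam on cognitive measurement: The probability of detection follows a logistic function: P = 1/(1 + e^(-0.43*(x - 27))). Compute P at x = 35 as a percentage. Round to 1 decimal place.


P(x) = 1/(1 + e^(-0.43*(35 - 27)))
Exponent = -0.43 * 8 = -3.44
e^(-3.44) = 0.032065
P = 1/(1 + 0.032065) = 0.968931
Percentage = 96.9


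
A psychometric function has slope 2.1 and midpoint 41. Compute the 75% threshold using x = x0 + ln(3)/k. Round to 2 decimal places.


At P = 0.75: 0.75 = 1/(1 + e^(-k*(x-x0)))
Solving: e^(-k*(x-x0)) = 1/3
x = x0 + ln(3)/k
ln(3) = 1.0986
x = 41 + 1.0986/2.1
= 41 + 0.5231
= 41.52


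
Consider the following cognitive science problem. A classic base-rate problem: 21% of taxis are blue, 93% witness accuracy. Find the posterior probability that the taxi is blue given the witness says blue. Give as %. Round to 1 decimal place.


P(blue | says blue) = P(says blue | blue)*P(blue) / [P(says blue | blue)*P(blue) + P(says blue | not blue)*P(not blue)]
Numerator = 0.93 * 0.21 = 0.1953
False identification = 0.07 * 0.79 = 0.0553
P = 0.1953 / (0.1953 + 0.0553)
= 0.1953 / 0.2506
As percentage = 77.9


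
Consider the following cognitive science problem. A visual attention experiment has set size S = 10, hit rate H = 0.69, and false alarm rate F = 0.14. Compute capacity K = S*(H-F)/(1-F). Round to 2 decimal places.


K = S * (H - F) / (1 - F)
H - F = 0.55
1 - F = 0.86
K = 10 * 0.55 / 0.86
= 6.40
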